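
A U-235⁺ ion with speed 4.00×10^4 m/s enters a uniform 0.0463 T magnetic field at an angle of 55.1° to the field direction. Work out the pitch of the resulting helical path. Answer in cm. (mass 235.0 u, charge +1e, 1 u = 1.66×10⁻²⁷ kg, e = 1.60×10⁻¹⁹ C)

The velocity component along B is v∥ = v cos55.1° = 2.29×10^4 m/s.
The cyclotron period T = 2πm/(qB) = 3.31×10^-4 s is set by m, q, B alone.
Pitch = v∥·T = (2.29×10^4)(3.31×10^-4) = 7.57 m.

pitch ≈ 757 cm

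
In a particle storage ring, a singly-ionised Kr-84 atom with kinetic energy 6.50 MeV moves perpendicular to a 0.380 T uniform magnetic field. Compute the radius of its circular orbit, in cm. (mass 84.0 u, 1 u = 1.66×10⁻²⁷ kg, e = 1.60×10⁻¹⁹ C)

r ≈ 886 cm

Convert the energy: K = 6.50 MeV = 1.04×10^-12 J.
v = √(2K/m) = √(2·1.04×10^-12/1.39×10^-25) = 3.86×10^6 m/s.
r = mv/(qB) = (1.39×10^-25)(3.86×10^6) / [(1×1.60×10^-19)(0.380)] = 8.86 m.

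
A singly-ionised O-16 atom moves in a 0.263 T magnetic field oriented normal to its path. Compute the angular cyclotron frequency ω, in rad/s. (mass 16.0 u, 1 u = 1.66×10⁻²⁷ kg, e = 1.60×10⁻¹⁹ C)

ω = qB/m = (1×1.60×10^-19)(0.263) / (2.66×10^-26) = 1.58×10^6 rad/s.

ω ≈ 1.58×10^6 rad/s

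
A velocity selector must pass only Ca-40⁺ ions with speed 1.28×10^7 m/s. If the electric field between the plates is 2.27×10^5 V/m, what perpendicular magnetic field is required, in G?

qE = qvB ⇒ B = E/v = (2.27×10^5) / (1.28×10^7) = 0.0177 T.

B ≈ 177 G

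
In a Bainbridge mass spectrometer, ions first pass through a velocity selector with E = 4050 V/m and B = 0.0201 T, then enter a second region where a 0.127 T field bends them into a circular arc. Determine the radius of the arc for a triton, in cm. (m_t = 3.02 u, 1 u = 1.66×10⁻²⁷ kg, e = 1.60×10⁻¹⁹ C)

r ≈ 4.97 cm

The selector passes v = E/B = 4050/0.0201 = 2.01×10^5 m/s.
In the deflection region, r = mv/(qB₂) = (5.01×10^-27)(2.01×10^5) / [(1×1.60×10^-19)(0.127)] = 0.0497 m.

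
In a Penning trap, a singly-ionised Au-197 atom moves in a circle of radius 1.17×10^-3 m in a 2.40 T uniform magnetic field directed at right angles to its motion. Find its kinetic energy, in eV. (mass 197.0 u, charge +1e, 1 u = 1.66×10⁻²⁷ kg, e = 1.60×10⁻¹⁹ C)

K ≈ 1.93 eV

v = qBr/m = (1×1.60×10^-19)(2.40)(1.17×10^-3) / (3.27×10^-25) = 1370 m/s.
K = ½mv² = 0.5·(3.27×10^-25)·(1370)² = 3.09×10^-19 J = 1.93 eV.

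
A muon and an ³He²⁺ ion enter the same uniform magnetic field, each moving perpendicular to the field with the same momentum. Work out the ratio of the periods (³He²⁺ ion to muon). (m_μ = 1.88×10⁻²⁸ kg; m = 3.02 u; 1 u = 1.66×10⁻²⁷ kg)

ratio ≈ 13.3

T = 2πm/(qB) is independent of speed, so T₂/T₁ = (m₂/q₂)/(m₁/q₁).
T_{³He²⁺ ion}/T_{muon} = (5.01×10^-27/2e) / (1.88×10^-28/1e) = 13.3.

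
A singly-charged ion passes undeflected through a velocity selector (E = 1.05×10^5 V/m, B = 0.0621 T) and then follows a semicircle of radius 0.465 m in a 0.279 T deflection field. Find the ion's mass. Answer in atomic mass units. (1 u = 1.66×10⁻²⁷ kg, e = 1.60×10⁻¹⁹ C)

m ≈ 7.40 u

v = E/B₁ = 1.69×10^6 m/s.
From r = mv/(qB₂), m = qB₂r/v = (1×1.60×10^-19)(0.279)(0.465) / (1.69×10^6) = 1.23×10^-26 kg.
In atomic mass units: m = 1.23×10^-26 / 1.66×10^-27 = 7.40 u.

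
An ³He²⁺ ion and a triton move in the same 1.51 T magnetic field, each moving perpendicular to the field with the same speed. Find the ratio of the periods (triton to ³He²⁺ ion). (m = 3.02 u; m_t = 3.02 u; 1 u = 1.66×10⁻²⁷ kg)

T = 2πm/(qB) is independent of speed, so T₂/T₁ = (m₂/q₂)/(m₁/q₁).
T_{triton}/T_{³He²⁺ ion} = (5.01×10^-27/1e) / (5.01×10^-27/2e) = 2.00.

ratio ≈ 2.00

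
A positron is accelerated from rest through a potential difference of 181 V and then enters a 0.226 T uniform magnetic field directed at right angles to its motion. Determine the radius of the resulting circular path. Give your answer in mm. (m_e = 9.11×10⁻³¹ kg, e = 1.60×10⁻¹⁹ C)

The kinetic energy gained is K = qV = (1×1.60×10^-19)(181) = 2.90×10^-17 J.
v = √(2K/m) = 7.97×10^6 m/s.
r = mv/(qB) = (9.11×10^-31)(7.97×10^6) / [(1×1.60×10^-19)(0.226)] = 2.01×10^-4 m.

r ≈ 0.201 mm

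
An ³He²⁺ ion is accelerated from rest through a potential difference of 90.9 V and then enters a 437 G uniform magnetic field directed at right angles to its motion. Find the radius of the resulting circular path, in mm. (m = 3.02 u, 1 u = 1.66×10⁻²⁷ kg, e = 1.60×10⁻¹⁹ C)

The kinetic energy gained is K = qV = (2×1.60×10^-19)(90.9) = 2.91×10^-17 J.
v = √(2K/m) = 1.08×10^5 m/s.
r = mv/(qB) = (5.01×10^-27)(1.08×10^5) / [(2×1.60×10^-19)(0.0437)] = 0.0386 m.

r ≈ 38.6 mm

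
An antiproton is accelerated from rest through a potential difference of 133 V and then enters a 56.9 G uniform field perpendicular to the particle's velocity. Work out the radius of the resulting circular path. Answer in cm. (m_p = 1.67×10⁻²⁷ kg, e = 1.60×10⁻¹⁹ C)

The kinetic energy gained is K = qV = (1×1.60×10^-19)(133) = 2.13×10^-17 J.
v = √(2K/m) = 1.60×10^5 m/s.
r = mv/(qB) = (1.67×10^-27)(1.60×10^5) / [(1×1.60×10^-19)(5.69×10^-3)] = 0.293 m.

r ≈ 29.3 cm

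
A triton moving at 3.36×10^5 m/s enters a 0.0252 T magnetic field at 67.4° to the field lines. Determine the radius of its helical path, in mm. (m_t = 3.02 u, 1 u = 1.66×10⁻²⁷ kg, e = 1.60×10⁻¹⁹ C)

r ≈ 386 mm

Only the perpendicular component v⊥ = v sin67.4° = 3.10×10^5 m/s is bent by the field.
r = m v⊥ /(qB) = (5.01×10^-27)(3.10×10^5) / [(1×1.60×10^-19)(0.0252)] = 0.386 m.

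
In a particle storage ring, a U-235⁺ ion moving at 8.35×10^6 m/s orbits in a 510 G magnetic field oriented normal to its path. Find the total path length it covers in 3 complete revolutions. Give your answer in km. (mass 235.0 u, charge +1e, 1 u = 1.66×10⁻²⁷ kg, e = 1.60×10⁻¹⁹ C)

r = mv/(qB) = 399 m, so one revolution covers 2πr = 2510 m.
In 3 revolutions: L = 3·2πr = 7520 m.

L ≈ 7.52 km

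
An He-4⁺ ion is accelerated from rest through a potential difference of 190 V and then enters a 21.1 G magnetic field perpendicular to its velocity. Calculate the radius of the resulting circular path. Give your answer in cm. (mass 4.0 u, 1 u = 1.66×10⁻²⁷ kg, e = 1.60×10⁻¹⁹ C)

The kinetic energy gained is K = qV = (1×1.60×10^-19)(190) = 3.04×10^-17 J.
v = √(2K/m) = 9.57×10^4 m/s.
r = mv/(qB) = (6.64×10^-27)(9.57×10^4) / [(1×1.60×10^-19)(2.11×10^-3)] = 1.88 m.

r ≈ 188 cm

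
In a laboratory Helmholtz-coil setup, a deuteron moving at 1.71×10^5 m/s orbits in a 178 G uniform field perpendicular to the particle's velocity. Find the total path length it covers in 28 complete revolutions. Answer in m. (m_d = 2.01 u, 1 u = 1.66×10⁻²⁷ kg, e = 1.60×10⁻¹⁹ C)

r = mv/(qB) = 0.200 m, so one revolution covers 2πr = 1.26 m.
In 28 revolutions: L = 28·2πr = 35.2 m.

L ≈ 35.2 m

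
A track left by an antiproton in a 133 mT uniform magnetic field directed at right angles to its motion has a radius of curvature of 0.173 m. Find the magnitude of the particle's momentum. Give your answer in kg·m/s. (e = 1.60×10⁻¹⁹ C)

p ≈ 3.68×10^-21 kg·m/s

Since qvB = mv²/r, the momentum p = mv = qBr.
p = (1×1.60×10^-19)(0.133)(0.173) = 3.68×10^-21 kg·m/s.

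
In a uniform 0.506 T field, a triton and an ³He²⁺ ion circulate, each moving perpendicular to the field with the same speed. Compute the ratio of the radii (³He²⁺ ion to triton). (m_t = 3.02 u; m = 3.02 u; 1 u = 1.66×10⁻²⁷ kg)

ratio ≈ 0.500

r = mv/(qB) ⇒ at equal v, r ∝ m/q.
r_{³He²⁺ ion}/r_{triton} = 0.500.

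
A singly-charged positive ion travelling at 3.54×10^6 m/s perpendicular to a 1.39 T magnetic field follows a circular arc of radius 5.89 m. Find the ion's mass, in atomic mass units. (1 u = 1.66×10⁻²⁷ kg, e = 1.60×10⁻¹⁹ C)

m ≈ 223 u

qvB = mv²/r ⇒ m = qBr/v.
m = (1×1.60×10^-19)(1.39)(5.89) / (3.54×10^6) = 3.70×10^-25 kg = 223 u.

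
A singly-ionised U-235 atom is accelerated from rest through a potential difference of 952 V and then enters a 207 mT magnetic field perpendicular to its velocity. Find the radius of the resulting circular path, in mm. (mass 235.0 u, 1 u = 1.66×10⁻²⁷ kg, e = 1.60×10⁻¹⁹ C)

The kinetic energy gained is K = qV = (1×1.60×10^-19)(952) = 1.52×10^-16 J.
v = √(2K/m) = 2.79×10^4 m/s.
r = mv/(qB) = (3.90×10^-25)(2.79×10^4) / [(1×1.60×10^-19)(0.207)] = 0.329 m.

r ≈ 329 mm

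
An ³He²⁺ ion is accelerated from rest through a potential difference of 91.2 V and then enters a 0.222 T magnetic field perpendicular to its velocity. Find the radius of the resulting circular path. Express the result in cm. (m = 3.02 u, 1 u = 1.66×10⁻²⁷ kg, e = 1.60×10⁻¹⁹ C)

r ≈ 0.761 cm

The kinetic energy gained is K = qV = (2×1.60×10^-19)(91.2) = 2.92×10^-17 J.
v = √(2K/m) = 1.08×10^5 m/s.
r = mv/(qB) = (5.01×10^-27)(1.08×10^5) / [(2×1.60×10^-19)(0.222)] = 7.61×10^-3 m.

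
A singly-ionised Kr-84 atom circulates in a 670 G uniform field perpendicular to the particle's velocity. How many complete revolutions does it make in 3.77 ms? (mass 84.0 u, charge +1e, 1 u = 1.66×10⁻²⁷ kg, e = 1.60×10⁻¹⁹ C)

T = 2πm/(qB) = 2π(1.3944×10^-25) / [(1×1.60×10^-19)(0.0670)] = 8.1728×10^-5 s.
N = t/T = 3.77×10^-3 / 8.1728×10^-5 ≈ 46.13, so 46 complete revolutions.

N = 46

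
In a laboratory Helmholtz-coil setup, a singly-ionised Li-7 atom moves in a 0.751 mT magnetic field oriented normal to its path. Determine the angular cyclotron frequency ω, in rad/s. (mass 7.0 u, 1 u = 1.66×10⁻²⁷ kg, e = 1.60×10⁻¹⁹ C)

ω ≈ 1.03×10^4 rad/s

ω = qB/m = (1×1.60×10^-19)(7.51×10^-4) / (1.16×10^-26) = 1.03×10^4 rad/s.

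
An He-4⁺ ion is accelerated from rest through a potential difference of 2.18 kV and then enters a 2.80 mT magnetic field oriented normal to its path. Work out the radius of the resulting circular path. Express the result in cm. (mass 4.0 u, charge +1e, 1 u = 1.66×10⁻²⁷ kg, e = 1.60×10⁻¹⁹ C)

The kinetic energy gained is K = qV = (1×1.60×10^-19)(2180) = 3.49×10^-16 J.
v = √(2K/m) = 3.24×10^5 m/s.
r = mv/(qB) = (6.64×10^-27)(3.24×10^5) / [(1×1.60×10^-19)(2.80×10^-3)] = 4.80 m.

r ≈ 480 cm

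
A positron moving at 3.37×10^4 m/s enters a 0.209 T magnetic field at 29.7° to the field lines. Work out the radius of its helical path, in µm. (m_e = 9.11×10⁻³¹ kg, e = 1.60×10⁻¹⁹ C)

r ≈ 0.455 µm

Only the perpendicular component v⊥ = v sin29.7° = 1.67×10^4 m/s is bent by the field.
r = m v⊥ /(qB) = (9.11×10^-31)(1.67×10^4) / [(1×1.60×10^-19)(0.209)] = 4.55×10^-7 m.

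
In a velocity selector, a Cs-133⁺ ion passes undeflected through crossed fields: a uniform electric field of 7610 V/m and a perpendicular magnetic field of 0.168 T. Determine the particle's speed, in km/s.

v ≈ 45.3 km/s

For zero net force, qE = qvB, so v = E/B.
v = (7610) / (0.168) = 4.53×10^4 m/s.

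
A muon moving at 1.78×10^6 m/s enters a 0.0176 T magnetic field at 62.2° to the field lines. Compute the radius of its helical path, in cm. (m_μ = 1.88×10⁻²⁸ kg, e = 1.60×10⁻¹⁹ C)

Only the perpendicular component v⊥ = v sin62.2° = 1.57×10^6 m/s is bent by the field.
r = m v⊥ /(qB) = (1.88×10^-28)(1.57×10^6) / [(1×1.60×10^-19)(0.0176)] = 0.105 m.

r ≈ 10.5 cm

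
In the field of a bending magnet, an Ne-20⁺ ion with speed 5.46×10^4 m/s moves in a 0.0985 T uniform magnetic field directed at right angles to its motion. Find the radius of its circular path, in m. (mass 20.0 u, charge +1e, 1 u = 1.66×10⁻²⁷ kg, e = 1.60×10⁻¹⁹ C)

The magnetic force provides the centripetal force: qvB = mv²/r, so r = mv/(qB).
r = (3.32×10^-26 kg)(5.46×10^4 m/s) / [(1×1.60×10^-19 C)(0.0985 T)] = 0.115 m.

r ≈ 0.115 m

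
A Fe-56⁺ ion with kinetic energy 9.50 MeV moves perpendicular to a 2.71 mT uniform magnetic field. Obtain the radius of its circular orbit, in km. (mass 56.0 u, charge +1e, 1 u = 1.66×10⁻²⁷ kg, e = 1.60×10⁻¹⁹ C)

Convert the energy: K = 9.50 MeV = 1.52×10^-12 J.
v = √(2K/m) = √(2·1.52×10^-12/9.30×10^-26) = 5.72×10^6 m/s.
r = mv/(qB) = (9.30×10^-26)(5.72×10^6) / [(1×1.60×10^-19)(2.71×10^-3)] = 1230 m.

r ≈ 1.23 km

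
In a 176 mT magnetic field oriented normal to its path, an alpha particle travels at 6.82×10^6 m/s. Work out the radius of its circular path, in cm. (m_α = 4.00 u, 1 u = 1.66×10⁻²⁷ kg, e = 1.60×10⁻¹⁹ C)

r ≈ 80.4 cm

The magnetic force provides the centripetal force: qvB = mv²/r, so r = mv/(qB).
r = (6.64×10^-27 kg)(6.82×10^6 m/s) / [(2×1.60×10^-19 C)(0.176 T)] = 0.804 m.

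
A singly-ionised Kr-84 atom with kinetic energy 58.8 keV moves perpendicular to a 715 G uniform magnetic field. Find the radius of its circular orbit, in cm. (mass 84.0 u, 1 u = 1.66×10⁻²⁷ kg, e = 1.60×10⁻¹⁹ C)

Convert the energy: K = 58.8 keV = 9.41×10^-15 J.
v = √(2K/m) = √(2·9.41×10^-15/1.39×10^-25) = 3.67×10^5 m/s.
r = mv/(qB) = (1.39×10^-25)(3.67×10^5) / [(1×1.60×10^-19)(0.0715)] = 4.48 m.

r ≈ 448 cm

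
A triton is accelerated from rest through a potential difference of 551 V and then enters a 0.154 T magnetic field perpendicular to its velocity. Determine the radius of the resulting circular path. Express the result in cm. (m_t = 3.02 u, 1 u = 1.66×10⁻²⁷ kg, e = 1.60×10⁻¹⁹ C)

r ≈ 3.82 cm

The kinetic energy gained is K = qV = (1×1.60×10^-19)(551) = 8.82×10^-17 J.
v = √(2K/m) = 1.88×10^5 m/s.
r = mv/(qB) = (5.01×10^-27)(1.88×10^5) / [(1×1.60×10^-19)(0.154)] = 0.0382 m.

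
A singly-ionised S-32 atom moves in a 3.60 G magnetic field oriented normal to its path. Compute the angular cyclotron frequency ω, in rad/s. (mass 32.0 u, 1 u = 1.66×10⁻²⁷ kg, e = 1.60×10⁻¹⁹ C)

ω = qB/m = (1×1.60×10^-19)(3.60×10^-4) / (5.31×10^-26) = 1080 rad/s.

ω ≈ 1080 rad/s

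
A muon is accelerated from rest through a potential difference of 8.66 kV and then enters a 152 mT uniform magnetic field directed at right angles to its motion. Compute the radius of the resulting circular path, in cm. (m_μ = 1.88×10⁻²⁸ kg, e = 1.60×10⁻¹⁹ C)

The kinetic energy gained is K = qV = (1×1.60×10^-19)(8660) = 1.39×10^-15 J.
v = √(2K/m) = 3.84×10^6 m/s.
r = mv/(qB) = (1.88×10^-28)(3.84×10^6) / [(1×1.60×10^-19)(0.152)] = 0.0297 m.

r ≈ 2.97 cm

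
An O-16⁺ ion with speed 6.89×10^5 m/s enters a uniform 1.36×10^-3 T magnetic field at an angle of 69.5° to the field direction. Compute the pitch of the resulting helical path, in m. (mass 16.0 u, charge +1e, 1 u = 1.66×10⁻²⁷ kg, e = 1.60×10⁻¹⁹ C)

The velocity component along B is v∥ = v cos69.5° = 2.41×10^5 m/s.
The cyclotron period T = 2πm/(qB) = 7.67×10^-4 s is set by m, q, B alone.
Pitch = v∥·T = (2.41×10^5)(7.67×10^-4) = 185 m.

pitch ≈ 185 m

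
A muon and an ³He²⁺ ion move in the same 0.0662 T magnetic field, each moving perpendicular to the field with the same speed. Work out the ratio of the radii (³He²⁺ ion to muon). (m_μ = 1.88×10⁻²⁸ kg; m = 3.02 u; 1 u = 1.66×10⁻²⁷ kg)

r = mv/(qB) ⇒ at equal v, r ∝ m/q.
r_{³He²⁺ ion}/r_{muon} = 13.3.

ratio ≈ 13.3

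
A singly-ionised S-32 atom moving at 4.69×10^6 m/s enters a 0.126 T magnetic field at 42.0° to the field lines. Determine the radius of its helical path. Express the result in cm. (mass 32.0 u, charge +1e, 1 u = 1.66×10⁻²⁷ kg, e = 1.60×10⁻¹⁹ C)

r ≈ 827 cm

Only the perpendicular component v⊥ = v sin42.0° = 3.14×10^6 m/s is bent by the field.
r = m v⊥ /(qB) = (5.31×10^-26)(3.14×10^6) / [(1×1.60×10^-19)(0.126)] = 8.27 m.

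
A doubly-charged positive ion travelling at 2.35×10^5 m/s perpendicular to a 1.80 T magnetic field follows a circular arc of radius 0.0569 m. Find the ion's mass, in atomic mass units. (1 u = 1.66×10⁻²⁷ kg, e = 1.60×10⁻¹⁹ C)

qvB = mv²/r ⇒ m = qBr/v.
m = (2×1.60×10^-19)(1.80)(0.0569) / (2.35×10^5) = 1.39×10^-25 kg = 84.0 u.

m ≈ 84.0 u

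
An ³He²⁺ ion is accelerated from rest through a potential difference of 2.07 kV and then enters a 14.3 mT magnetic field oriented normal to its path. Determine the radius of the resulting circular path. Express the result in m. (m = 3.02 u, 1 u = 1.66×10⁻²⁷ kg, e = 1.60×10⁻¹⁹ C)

The kinetic energy gained is K = qV = (2×1.60×10^-19)(2070) = 6.62×10^-16 J.
v = √(2K/m) = 5.14×10^5 m/s.
r = mv/(qB) = (5.01×10^-27)(5.14×10^5) / [(2×1.60×10^-19)(0.0143)] = 0.563 m.

r ≈ 0.563 m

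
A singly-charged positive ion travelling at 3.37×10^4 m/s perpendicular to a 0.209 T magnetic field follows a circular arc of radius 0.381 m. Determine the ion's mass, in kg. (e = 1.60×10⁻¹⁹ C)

m ≈ 3.78×10^-25 kg

qvB = mv²/r ⇒ m = qBr/v.
m = (1×1.60×10^-19)(0.209)(0.381) / (3.37×10^4) = 3.78×10^-25 kg.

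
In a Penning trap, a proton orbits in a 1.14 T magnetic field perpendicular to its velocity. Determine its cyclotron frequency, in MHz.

f ≈ 17.4 MHz

f = qB/(2πm) = (1×1.60×10^-19)(1.14) / [2π(1.67×10^-27)] = 1.74×10^7 Hz.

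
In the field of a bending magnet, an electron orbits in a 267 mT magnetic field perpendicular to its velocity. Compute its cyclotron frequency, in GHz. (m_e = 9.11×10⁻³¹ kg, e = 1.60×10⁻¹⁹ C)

f ≈ 7.46 GHz

f = qB/(2πm) = (1×1.60×10^-19)(0.267) / [2π(9.11×10^-31)] = 7.46×10^9 Hz.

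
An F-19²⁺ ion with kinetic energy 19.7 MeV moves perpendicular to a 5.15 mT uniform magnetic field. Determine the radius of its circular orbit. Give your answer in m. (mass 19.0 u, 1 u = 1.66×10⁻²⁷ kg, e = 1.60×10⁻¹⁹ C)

Convert the energy: K = 19.7 MeV = 3.15×10^-12 J.
v = √(2K/m) = √(2·3.15×10^-12/3.15×10^-26) = 1.41×10^7 m/s.
r = mv/(qB) = (3.15×10^-26)(1.41×10^7) / [(2×1.60×10^-19)(5.15×10^-3)] = 271 m.

r ≈ 271 m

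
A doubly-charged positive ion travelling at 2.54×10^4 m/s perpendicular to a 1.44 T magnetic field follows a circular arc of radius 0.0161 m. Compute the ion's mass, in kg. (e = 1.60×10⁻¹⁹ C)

qvB = mv²/r ⇒ m = qBr/v.
m = (2×1.60×10^-19)(1.44)(0.0161) / (2.54×10^4) = 2.92×10^-25 kg.

m ≈ 2.92×10^-25 kg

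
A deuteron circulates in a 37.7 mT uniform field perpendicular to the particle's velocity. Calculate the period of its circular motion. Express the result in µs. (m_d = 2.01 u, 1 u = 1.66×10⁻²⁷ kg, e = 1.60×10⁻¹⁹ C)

T ≈ 3.48 µs

The cyclotron period is independent of speed: T = 2πm/(qB).
T = 2π(3.34×10^-27) / [(1×1.60×10^-19)(0.0377)] = 3.48×10^-6 s.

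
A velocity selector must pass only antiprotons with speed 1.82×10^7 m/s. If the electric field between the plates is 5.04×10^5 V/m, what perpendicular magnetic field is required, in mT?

qE = qvB ⇒ B = E/v = (5.04×10^5) / (1.82×10^7) = 0.0277 T.

B ≈ 27.7 mT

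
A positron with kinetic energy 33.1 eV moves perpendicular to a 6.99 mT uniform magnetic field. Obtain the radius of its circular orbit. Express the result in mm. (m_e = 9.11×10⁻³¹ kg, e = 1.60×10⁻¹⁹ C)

r ≈ 2.78 mm

Convert the energy: K = 33.1 eV = 5.30×10^-18 J.
v = √(2K/m) = √(2·5.30×10^-18/9.11×10^-31) = 3.41×10^6 m/s.
r = mv/(qB) = (9.11×10^-31)(3.41×10^6) / [(1×1.60×10^-19)(6.99×10^-3)] = 2.78×10^-3 m.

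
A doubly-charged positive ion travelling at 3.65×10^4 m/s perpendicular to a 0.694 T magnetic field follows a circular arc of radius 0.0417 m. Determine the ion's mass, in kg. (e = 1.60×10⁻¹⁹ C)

m ≈ 2.54×10^-25 kg

qvB = mv²/r ⇒ m = qBr/v.
m = (2×1.60×10^-19)(0.694)(0.0417) / (3.65×10^4) = 2.54×10^-25 kg.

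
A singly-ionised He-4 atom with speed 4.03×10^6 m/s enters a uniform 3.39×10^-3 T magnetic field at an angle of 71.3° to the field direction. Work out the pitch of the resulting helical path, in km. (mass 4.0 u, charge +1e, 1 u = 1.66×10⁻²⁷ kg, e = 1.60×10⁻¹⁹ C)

The velocity component along B is v∥ = v cos71.3° = 1.29×10^6 m/s.
The cyclotron period T = 2πm/(qB) = 7.69×10^-5 s is set by m, q, B alone.
Pitch = v∥·T = (1.29×10^6)(7.69×10^-5) = 99.4 m.

pitch ≈ 0.0994 km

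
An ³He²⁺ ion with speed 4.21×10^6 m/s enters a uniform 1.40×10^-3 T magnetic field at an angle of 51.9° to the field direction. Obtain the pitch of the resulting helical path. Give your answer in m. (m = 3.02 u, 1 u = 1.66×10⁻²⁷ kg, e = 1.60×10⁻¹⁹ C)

pitch ≈ 183 m

The velocity component along B is v∥ = v cos51.9° = 2.60×10^6 m/s.
The cyclotron period T = 2πm/(qB) = 7.03×10^-5 s is set by m, q, B alone.
Pitch = v∥·T = (2.60×10^6)(7.03×10^-5) = 183 m.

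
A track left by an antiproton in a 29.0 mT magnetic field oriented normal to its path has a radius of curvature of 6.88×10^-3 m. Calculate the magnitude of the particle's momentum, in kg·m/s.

Since qvB = mv²/r, the momentum p = mv = qBr.
p = (1×1.60×10^-19)(0.0290)(6.88×10^-3) = 3.19×10^-23 kg·m/s.

p ≈ 3.19×10^-23 kg·m/s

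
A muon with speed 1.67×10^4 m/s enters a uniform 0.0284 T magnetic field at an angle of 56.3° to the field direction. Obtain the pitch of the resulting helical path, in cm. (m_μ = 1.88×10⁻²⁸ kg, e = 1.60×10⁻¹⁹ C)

The velocity component along B is v∥ = v cos56.3° = 9270 m/s.
The cyclotron period T = 2πm/(qB) = 2.60×10^-7 s is set by m, q, B alone.
Pitch = v∥·T = (9270)(2.60×10^-7) = 2.41×10^-3 m.

pitch ≈ 0.241 cm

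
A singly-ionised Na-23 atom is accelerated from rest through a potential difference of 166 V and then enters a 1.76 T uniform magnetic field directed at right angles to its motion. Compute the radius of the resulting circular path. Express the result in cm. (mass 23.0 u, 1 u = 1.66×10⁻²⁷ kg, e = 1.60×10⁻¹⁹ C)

r ≈ 0.506 cm

The kinetic energy gained is K = qV = (1×1.60×10^-19)(166) = 2.66×10^-17 J.
v = √(2K/m) = 3.73×10^4 m/s.
r = mv/(qB) = (3.82×10^-26)(3.73×10^4) / [(1×1.60×10^-19)(1.76)] = 5.06×10^-3 m.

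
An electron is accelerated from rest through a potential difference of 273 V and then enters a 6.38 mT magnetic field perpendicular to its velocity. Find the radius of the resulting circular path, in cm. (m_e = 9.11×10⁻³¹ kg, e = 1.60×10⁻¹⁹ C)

The kinetic energy gained is K = qV = (1×1.60×10^-19)(273) = 4.37×10^-17 J.
v = √(2K/m) = 9.79×10^6 m/s.
r = mv/(qB) = (9.11×10^-31)(9.79×10^6) / [(1×1.60×10^-19)(6.38×10^-3)] = 8.74×10^-3 m.

r ≈ 0.874 cm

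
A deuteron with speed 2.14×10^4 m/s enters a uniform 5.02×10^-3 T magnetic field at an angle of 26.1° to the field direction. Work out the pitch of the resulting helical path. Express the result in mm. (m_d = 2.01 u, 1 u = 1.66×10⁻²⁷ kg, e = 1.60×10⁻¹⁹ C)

The velocity component along B is v∥ = v cos26.1° = 1.92×10^4 m/s.
The cyclotron period T = 2πm/(qB) = 2.61×10^-5 s is set by m, q, B alone.
Pitch = v∥·T = (1.92×10^4)(2.61×10^-5) = 0.502 m.

pitch ≈ 502 mm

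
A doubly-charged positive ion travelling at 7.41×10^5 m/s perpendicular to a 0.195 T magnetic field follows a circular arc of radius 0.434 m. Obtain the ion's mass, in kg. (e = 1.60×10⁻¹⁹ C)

qvB = mv²/r ⇒ m = qBr/v.
m = (2×1.60×10^-19)(0.195)(0.434) / (7.41×10^5) = 3.65×10^-26 kg.

m ≈ 3.65×10^-26 kg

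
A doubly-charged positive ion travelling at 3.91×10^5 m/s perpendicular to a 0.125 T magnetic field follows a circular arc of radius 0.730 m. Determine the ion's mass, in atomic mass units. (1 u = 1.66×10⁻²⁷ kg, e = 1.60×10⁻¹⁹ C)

m ≈ 45.0 u

qvB = mv²/r ⇒ m = qBr/v.
m = (2×1.60×10^-19)(0.125)(0.730) / (3.91×10^5) = 7.47×10^-26 kg = 45.0 u.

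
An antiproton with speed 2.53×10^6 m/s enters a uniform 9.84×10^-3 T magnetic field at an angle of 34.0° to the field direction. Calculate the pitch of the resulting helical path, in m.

pitch ≈ 14.0 m

The velocity component along B is v∥ = v cos34.0° = 2.10×10^6 m/s.
The cyclotron period T = 2πm/(qB) = 6.66×10^-6 s is set by m, q, B alone.
Pitch = v∥·T = (2.10×10^6)(6.66×10^-6) = 14.0 m.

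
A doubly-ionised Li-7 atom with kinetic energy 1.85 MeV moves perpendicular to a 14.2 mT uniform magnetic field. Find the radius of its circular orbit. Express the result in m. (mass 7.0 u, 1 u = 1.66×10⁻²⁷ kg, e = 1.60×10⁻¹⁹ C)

r ≈ 18.3 m

Convert the energy: K = 1.85 MeV = 2.96×10^-13 J.
v = √(2K/m) = √(2·2.96×10^-13/1.16×10^-26) = 7.14×10^6 m/s.
r = mv/(qB) = (1.16×10^-26)(7.14×10^6) / [(2×1.60×10^-19)(0.0142)] = 18.3 m.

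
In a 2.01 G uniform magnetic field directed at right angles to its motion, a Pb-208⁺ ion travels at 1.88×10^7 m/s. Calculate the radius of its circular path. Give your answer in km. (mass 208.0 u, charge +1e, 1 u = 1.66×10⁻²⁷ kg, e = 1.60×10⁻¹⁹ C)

The magnetic force provides the centripetal force: qvB = mv²/r, so r = mv/(qB).
r = (3.45×10^-25 kg)(1.88×10^7 m/s) / [(1×1.60×10^-19 C)(2.01×10^-4 T)] = 2.02×10^5 m.

r ≈ 202 km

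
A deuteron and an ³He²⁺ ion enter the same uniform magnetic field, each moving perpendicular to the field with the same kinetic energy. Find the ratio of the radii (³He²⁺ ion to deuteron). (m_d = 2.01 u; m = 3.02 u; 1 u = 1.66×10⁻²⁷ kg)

ratio ≈ 0.613

r = √(2mK)/(qB) ⇒ at equal K, r ∝ √m/q.
r_{³He²⁺ ion}/r_{deuteron} = 0.613.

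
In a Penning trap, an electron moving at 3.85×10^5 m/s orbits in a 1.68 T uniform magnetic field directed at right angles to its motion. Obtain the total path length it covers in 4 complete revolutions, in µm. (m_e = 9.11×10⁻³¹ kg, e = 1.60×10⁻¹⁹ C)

L ≈ 32.8 µm

r = mv/(qB) = 1.30×10^-6 m, so one revolution covers 2πr = 8.20×10^-6 m.
In 4 revolutions: L = 4·2πr = 3.28×10^-5 m.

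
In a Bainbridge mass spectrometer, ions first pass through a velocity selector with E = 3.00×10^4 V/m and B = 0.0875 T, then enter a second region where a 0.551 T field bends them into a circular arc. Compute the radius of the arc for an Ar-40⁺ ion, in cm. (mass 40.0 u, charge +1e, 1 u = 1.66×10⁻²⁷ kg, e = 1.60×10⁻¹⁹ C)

r ≈ 25.8 cm

The selector passes v = E/B = 3.00×10^4/0.0875 = 3.43×10^5 m/s.
In the deflection region, r = mv/(qB₂) = (6.64×10^-26)(3.43×10^5) / [(1×1.60×10^-19)(0.551)] = 0.258 m.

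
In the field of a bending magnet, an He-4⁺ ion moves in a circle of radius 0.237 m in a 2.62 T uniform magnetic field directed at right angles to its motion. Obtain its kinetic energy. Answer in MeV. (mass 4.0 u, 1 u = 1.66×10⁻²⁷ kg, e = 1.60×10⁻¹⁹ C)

v = qBr/m = (1×1.60×10^-19)(2.62)(0.237) / (6.64×10^-27) = 1.50×10^7 m/s.
K = ½mv² = 0.5·(6.64×10^-27)·(1.50×10^7)² = 7.43×10^-13 J = 4.65 MeV.

K ≈ 4.65 MeV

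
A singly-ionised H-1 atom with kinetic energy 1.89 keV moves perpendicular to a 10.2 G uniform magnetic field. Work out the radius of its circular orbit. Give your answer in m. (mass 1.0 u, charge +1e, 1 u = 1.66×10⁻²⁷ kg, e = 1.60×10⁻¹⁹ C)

Convert the energy: K = 1.89 keV = 3.02×10^-16 J.
v = √(2K/m) = √(2·3.02×10^-16/1.66×10^-27) = 6.04×10^5 m/s.
r = mv/(qB) = (1.66×10^-27)(6.04×10^5) / [(1×1.60×10^-19)(1.02×10^-3)] = 6.14 m.

r ≈ 6.14 m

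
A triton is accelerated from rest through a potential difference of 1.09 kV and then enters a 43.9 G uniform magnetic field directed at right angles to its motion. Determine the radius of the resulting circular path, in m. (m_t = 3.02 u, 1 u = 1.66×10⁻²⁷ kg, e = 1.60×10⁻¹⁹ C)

The kinetic energy gained is K = qV = (1×1.60×10^-19)(1090) = 1.74×10^-16 J.
v = √(2K/m) = 2.64×10^5 m/s.
r = mv/(qB) = (5.01×10^-27)(2.64×10^5) / [(1×1.60×10^-19)(4.39×10^-3)] = 1.88 m.

r ≈ 1.88 m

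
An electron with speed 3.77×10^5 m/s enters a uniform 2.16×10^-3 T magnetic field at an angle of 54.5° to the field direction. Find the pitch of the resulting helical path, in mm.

pitch ≈ 3.63 mm

The velocity component along B is v∥ = v cos54.5° = 2.19×10^5 m/s.
The cyclotron period T = 2πm/(qB) = 1.66×10^-8 s is set by m, q, B alone.
Pitch = v∥·T = (2.19×10^5)(1.66×10^-8) = 3.63×10^-3 m.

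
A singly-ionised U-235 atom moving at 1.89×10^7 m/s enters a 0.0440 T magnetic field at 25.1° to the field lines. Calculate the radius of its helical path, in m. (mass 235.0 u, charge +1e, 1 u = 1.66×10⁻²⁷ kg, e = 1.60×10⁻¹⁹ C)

Only the perpendicular component v⊥ = v sin25.1° = 8.02×10^6 m/s is bent by the field.
r = m v⊥ /(qB) = (3.90×10^-25)(8.02×10^6) / [(1×1.60×10^-19)(0.0440)] = 444 m.

r ≈ 444 m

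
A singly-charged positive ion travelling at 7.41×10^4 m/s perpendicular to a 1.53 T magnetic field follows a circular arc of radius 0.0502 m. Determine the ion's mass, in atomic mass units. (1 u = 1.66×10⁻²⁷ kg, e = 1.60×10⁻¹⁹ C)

m ≈ 99.9 u

qvB = mv²/r ⇒ m = qBr/v.
m = (1×1.60×10^-19)(1.53)(0.0502) / (7.41×10^4) = 1.66×10^-25 kg = 99.9 u.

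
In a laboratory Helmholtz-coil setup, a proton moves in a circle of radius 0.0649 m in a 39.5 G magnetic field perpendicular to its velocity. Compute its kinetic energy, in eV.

v = qBr/m = (1×1.60×10^-19)(3.95×10^-3)(0.0649) / (1.67×10^-27) = 2.46×10^4 m/s.
K = ½mv² = 0.5·(1.67×10^-27)·(2.46×10^4)² = 5.04×10^-19 J = 3.15 eV.

K ≈ 3.15 eV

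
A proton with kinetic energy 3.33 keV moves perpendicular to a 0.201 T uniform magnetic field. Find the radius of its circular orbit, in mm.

r ≈ 41.5 mm

Convert the energy: K = 3.33 keV = 5.33×10^-16 J.
v = √(2K/m) = √(2·5.33×10^-16/1.67×10^-27) = 7.99×10^5 m/s.
r = mv/(qB) = (1.67×10^-27)(7.99×10^5) / [(1×1.60×10^-19)(0.201)] = 0.0415 m.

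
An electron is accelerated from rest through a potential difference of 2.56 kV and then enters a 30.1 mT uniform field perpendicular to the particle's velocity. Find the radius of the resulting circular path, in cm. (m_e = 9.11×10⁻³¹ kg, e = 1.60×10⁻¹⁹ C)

The kinetic energy gained is K = qV = (1×1.60×10^-19)(2560) = 4.10×10^-16 J.
v = √(2K/m) = 3.00×10^7 m/s.
r = mv/(qB) = (9.11×10^-31)(3.00×10^7) / [(1×1.60×10^-19)(0.0301)] = 5.67×10^-3 m.

r ≈ 0.567 cm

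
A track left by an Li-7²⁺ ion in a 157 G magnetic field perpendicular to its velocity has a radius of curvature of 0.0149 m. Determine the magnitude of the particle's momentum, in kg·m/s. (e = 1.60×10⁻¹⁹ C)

p ≈ 7.49×10^-23 kg·m/s

Since qvB = mv²/r, the momentum p = mv = qBr.
p = (2×1.60×10^-19)(0.0157)(0.0149) = 7.49×10^-23 kg·m/s.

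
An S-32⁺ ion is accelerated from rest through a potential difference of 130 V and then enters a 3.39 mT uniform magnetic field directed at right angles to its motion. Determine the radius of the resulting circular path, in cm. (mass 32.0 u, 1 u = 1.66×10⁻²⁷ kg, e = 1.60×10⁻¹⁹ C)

The kinetic energy gained is K = qV = (1×1.60×10^-19)(130) = 2.08×10^-17 J.
v = √(2K/m) = 2.80×10^4 m/s.
r = mv/(qB) = (5.31×10^-26)(2.80×10^4) / [(1×1.60×10^-19)(3.39×10^-3)] = 2.74 m.

r ≈ 274 cm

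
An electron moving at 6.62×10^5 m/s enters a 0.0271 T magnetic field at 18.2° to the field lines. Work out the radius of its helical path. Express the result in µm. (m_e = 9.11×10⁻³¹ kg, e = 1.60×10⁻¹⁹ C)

Only the perpendicular component v⊥ = v sin18.2° = 2.07×10^5 m/s is bent by the field.
r = m v⊥ /(qB) = (9.11×10^-31)(2.07×10^5) / [(1×1.60×10^-19)(0.0271)] = 4.34×10^-5 m.

r ≈ 43.4 µm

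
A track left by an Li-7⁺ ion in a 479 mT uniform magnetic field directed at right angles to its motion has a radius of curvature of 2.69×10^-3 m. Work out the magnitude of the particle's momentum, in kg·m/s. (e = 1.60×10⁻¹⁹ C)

Since qvB = mv²/r, the momentum p = mv = qBr.
p = (1×1.60×10^-19)(0.479)(2.69×10^-3) = 2.06×10^-22 kg·m/s.

p ≈ 2.06×10^-22 kg·m/s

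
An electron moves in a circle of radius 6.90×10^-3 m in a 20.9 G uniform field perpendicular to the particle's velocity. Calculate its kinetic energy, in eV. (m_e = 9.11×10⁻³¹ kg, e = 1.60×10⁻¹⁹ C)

K ≈ 18.3 eV

v = qBr/m = (1×1.60×10^-19)(2.09×10^-3)(6.90×10^-3) / (9.11×10^-31) = 2.53×10^6 m/s.
K = ½mv² = 0.5·(9.11×10^-31)·(2.53×10^6)² = 2.92×10^-18 J = 18.3 eV.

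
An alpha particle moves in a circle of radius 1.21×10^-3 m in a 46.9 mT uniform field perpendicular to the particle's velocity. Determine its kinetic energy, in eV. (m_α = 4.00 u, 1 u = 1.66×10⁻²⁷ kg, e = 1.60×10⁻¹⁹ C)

K ≈ 0.155 eV

v = qBr/m = (2×1.60×10^-19)(0.0469)(1.21×10^-3) / (6.64×10^-27) = 2730 m/s.
K = ½mv² = 0.5·(6.64×10^-27)·(2730)² = 2.48×10^-20 J = 0.155 eV.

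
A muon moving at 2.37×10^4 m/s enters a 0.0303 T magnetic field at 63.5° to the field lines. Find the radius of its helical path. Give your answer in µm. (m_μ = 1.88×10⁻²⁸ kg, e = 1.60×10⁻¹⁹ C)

r ≈ 822 µm

Only the perpendicular component v⊥ = v sin63.5° = 2.12×10^4 m/s is bent by the field.
r = m v⊥ /(qB) = (1.88×10^-28)(2.12×10^4) / [(1×1.60×10^-19)(0.0303)] = 8.22×10^-4 m.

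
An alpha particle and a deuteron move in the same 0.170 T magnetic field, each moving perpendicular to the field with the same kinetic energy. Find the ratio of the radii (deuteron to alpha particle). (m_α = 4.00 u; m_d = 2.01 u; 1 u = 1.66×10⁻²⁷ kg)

ratio ≈ 1.42

r = √(2mK)/(qB) ⇒ at equal K, r ∝ √m/q.
r_{deuteron}/r_{alpha particle} = 1.42.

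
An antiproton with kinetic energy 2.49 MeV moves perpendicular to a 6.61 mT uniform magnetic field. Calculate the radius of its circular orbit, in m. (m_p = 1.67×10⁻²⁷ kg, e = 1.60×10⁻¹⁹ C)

r ≈ 34.5 m

Convert the energy: K = 2.49 MeV = 3.98×10^-13 J.
v = √(2K/m) = √(2·3.98×10^-13/1.67×10^-27) = 2.18×10^7 m/s.
r = mv/(qB) = (1.67×10^-27)(2.18×10^7) / [(1×1.60×10^-19)(6.61×10^-3)] = 34.5 m.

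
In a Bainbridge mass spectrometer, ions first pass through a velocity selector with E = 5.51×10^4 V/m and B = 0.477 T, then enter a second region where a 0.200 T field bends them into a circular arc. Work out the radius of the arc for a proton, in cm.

The selector passes v = E/B = 5.51×10^4/0.477 = 1.16×10^5 m/s.
In the deflection region, r = mv/(qB₂) = (1.67×10^-27)(1.16×10^5) / [(1×1.60×10^-19)(0.200)] = 6.03×10^-3 m.

r ≈ 0.603 cm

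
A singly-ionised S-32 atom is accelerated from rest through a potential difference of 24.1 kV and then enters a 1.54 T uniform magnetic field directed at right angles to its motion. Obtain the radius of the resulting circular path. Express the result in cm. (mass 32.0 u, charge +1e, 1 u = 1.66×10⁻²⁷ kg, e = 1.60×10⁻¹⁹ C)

r ≈ 8.21 cm

The kinetic energy gained is K = qV = (1×1.60×10^-19)(2.41×10^4) = 3.86×10^-15 J.
v = √(2K/m) = 3.81×10^5 m/s.
r = mv/(qB) = (5.31×10^-26)(3.81×10^5) / [(1×1.60×10^-19)(1.54)] = 0.0821 m.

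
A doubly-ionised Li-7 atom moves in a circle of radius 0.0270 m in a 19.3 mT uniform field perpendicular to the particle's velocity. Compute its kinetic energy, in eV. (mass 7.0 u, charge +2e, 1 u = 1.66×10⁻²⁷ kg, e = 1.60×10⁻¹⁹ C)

v = qBr/m = (2×1.60×10^-19)(0.0193)(0.0270) / (1.16×10^-26) = 1.44×10^4 m/s.
K = ½mv² = 0.5·(1.16×10^-26)·(1.44×10^4)² = 1.20×10^-18 J = 7.48 eV.

K ≈ 7.48 eV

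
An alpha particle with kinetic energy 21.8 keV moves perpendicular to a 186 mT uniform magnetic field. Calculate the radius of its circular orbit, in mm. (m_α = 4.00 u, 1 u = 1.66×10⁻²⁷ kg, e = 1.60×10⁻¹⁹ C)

Convert the energy: K = 21.8 keV = 3.49×10^-15 J.
v = √(2K/m) = √(2·3.49×10^-15/6.64×10^-27) = 1.02×10^6 m/s.
r = mv/(qB) = (6.64×10^-27)(1.02×10^6) / [(2×1.60×10^-19)(0.186)] = 0.114 m.

r ≈ 114 mm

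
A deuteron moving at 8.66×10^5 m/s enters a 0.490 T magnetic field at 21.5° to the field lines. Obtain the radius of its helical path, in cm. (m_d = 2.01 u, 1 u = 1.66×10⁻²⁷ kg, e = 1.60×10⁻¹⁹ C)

Only the perpendicular component v⊥ = v sin21.5° = 3.17×10^5 m/s is bent by the field.
r = m v⊥ /(qB) = (3.34×10^-27)(3.17×10^5) / [(1×1.60×10^-19)(0.490)] = 0.0135 m.

r ≈ 1.35 cm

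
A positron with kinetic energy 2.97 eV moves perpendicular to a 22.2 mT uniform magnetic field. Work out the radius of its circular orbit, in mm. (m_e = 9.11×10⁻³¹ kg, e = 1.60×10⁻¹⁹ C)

Convert the energy: K = 2.97 eV = 4.75×10^-19 J.
v = √(2K/m) = √(2·4.75×10^-19/9.11×10^-31) = 1.02×10^6 m/s.
r = mv/(qB) = (9.11×10^-31)(1.02×10^6) / [(1×1.60×10^-19)(0.0222)] = 2.62×10^-4 m.

r ≈ 0.262 mm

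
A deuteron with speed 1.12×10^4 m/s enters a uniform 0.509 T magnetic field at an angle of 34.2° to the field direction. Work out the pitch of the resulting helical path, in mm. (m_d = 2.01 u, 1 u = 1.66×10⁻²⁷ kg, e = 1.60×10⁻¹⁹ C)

The velocity component along B is v∥ = v cos34.2° = 9260 m/s.
The cyclotron period T = 2πm/(qB) = 2.57×10^-7 s is set by m, q, B alone.
Pitch = v∥·T = (9260)(2.57×10^-7) = 2.38×10^-3 m.

pitch ≈ 2.38 mm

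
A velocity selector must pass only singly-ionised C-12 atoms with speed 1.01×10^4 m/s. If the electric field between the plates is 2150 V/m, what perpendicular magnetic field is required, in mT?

qE = qvB ⇒ B = E/v = (2150) / (1.01×10^4) = 0.213 T.

B ≈ 213 mT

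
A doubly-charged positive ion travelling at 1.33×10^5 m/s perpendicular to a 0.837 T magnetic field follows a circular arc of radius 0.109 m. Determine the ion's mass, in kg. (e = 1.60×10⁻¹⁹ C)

m ≈ 2.20×10^-25 kg

qvB = mv²/r ⇒ m = qBr/v.
m = (2×1.60×10^-19)(0.837)(0.109) / (1.33×10^5) = 2.20×10^-25 kg.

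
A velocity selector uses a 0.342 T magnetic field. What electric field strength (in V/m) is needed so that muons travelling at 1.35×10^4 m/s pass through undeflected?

E ≈ 4620 V/m

qE = qvB ⇒ E = vB = (1.35×10^4)(0.342) = 4620 V/m.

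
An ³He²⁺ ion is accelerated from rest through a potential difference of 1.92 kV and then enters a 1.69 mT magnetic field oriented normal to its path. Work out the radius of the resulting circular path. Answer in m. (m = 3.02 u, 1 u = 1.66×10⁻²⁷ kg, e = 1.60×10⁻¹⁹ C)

The kinetic energy gained is K = qV = (2×1.60×10^-19)(1920) = 6.14×10^-16 J.
v = √(2K/m) = 4.95×10^5 m/s.
r = mv/(qB) = (5.01×10^-27)(4.95×10^5) / [(2×1.60×10^-19)(1.69×10^-3)] = 4.59 m.

r ≈ 4.59 m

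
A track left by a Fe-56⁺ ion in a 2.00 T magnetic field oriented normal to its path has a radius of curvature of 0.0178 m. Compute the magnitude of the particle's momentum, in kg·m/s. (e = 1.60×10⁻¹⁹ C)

p ≈ 5.70×10^-21 kg·m/s

Since qvB = mv²/r, the momentum p = mv = qBr.
p = (1×1.60×10^-19)(2.00)(0.0178) = 5.70×10^-21 kg·m/s.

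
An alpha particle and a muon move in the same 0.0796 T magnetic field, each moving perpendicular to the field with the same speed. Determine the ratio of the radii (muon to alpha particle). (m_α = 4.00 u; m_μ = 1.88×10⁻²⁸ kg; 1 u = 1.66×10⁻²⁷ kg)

r = mv/(qB) ⇒ at equal v, r ∝ m/q.
r_{muon}/r_{alpha particle} = 0.0566.

ratio ≈ 0.0566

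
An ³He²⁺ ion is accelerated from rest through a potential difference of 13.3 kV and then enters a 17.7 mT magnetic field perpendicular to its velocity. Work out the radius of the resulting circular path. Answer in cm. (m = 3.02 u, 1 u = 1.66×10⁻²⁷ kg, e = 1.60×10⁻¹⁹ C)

r ≈ 115 cm

The kinetic energy gained is K = qV = (2×1.60×10^-19)(1.33×10^4) = 4.26×10^-15 J.
v = √(2K/m) = 1.30×10^6 m/s.
r = mv/(qB) = (5.01×10^-27)(1.30×10^6) / [(2×1.60×10^-19)(0.0177)] = 1.15 m.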